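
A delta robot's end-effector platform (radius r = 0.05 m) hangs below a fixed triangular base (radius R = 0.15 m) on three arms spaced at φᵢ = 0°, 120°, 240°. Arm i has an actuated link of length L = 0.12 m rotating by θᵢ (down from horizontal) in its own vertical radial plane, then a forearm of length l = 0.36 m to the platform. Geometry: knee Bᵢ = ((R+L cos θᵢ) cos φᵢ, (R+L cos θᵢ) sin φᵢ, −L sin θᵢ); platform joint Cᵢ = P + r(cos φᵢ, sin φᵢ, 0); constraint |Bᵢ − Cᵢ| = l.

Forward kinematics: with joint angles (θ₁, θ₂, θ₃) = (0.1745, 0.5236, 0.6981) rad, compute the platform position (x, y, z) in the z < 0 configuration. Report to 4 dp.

S1 = (0.2182·cos0.0°, 0.2182·sin0.0°, -0.0208) = (0.2182, 0.0000, -0.0208)
arm 2 at φ=120.0°: (R−r)+L cos θ2 = 0.2039;  S2 = (-0.1020, 0.1766, -0.0600)
arm 3 at φ=240.0°: (R−r)+L cos θ3 = 0.1919;  S3 = (-0.0960, -0.1662, -0.0771)
eliminate P² terms by subtracting sphere 1 from 2 and 3
plane₁₂: -0.6403x+0.3532y+-0.0783z = -0.0029
Cramer: x(z) = 0.0064-0.1514z;  y(z) = 0.0036-0.0526z
quadratic in z: (1.0257)z²+(0.1054)z+(-0.0843)=0, √Δ=0.5975 → z ∈ {-0.3427, 0.2399}; z = -0.3427 (taking z<0)
x = 0.0583, y = 0.0216

(0.0583, 0.0216, -0.3427)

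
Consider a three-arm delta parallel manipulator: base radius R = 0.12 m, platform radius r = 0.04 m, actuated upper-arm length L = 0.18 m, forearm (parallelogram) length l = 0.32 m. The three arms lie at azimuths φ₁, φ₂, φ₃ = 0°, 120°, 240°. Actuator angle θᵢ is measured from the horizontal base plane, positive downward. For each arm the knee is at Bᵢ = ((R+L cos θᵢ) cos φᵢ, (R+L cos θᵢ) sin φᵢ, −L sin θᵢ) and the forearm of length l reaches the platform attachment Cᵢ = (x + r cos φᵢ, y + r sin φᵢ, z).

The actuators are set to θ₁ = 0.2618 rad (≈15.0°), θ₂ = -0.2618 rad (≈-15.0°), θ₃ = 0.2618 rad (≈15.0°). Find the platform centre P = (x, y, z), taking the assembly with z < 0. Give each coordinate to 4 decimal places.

(-0.0243, 0.0422, -0.1990)

centre 1 = (0.2539·cos0.0°, 0.2539·sin0.0°, -0.0466) = (0.2539, 0.0000, -0.0466)
arm 2 at φ=120.0°: ρ2 = 0.2539;  centre 2 = (-0.1269, 0.2199, 0.0466)
arm 3 at φ=240.0°: ρ3 = 0.2539;  centre 3 = (-0.1269, -0.2199, -0.0466)
subtract pairs → two planes through P
linear system: -0.7616x+0.4397y = 0.0000−0.1864z; -0.7616x+-0.4397y = 0.0000−0.0000z
Cramer: x(z) = 0.0000+0.1223z;  y(z) = 0.0000-0.2119z
into |P−centre ₁|² = l²: 1.0599z² + 0.0311z + -0.0358 = 0;  Δ = 0.1527;  z = -0.1990 or 0.1697 → z<0 root = -0.1990
x = -0.0243, y = 0.0422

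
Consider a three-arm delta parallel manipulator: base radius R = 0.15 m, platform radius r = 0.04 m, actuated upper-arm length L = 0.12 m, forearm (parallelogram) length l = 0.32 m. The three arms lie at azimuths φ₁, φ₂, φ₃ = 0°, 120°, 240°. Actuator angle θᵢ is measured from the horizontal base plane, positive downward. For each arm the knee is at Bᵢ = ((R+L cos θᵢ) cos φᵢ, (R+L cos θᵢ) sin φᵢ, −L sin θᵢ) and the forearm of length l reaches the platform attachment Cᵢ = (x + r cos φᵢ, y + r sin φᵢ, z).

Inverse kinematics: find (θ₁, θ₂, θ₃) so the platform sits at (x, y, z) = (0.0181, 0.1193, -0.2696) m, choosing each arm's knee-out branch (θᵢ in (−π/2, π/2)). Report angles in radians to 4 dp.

θ₁ = 0.4364, θ₂ = -0.0872, θ₃ = 1.1342

φ1=0.0° → target in arm frame (0.0181, 0.1193)
  A=0.0919, B=-0.2696, C=(l²−L²−A²−y'²−z²)/(2L)=-0.0307
  γ=atan2(-0.2696,0.0919)=-1.2423;  ψ=arccos(-0.1077)=1.6787;  θ1=γ+ψ≈0.4364
arm 2 (φ=120.0°): x'=0.0943, y'=-0.0753
  e−x'=0.0157;  (l²−L²−(e−x')²−y'²−z²)/2L = 0.0391
  θ2 = atan2(B,A) + arccos(C/0.2701) = -0.0872
arm 3 (φ=240.0°): x'=-0.1124, y'=-0.0440
  A=0.2224, B=-0.2696, C=(l²−L²−A²−y'²−z²)/(2L)=-0.1503
  θ3 = atan2(B,A) + arccos(C/0.3495) = 1.1342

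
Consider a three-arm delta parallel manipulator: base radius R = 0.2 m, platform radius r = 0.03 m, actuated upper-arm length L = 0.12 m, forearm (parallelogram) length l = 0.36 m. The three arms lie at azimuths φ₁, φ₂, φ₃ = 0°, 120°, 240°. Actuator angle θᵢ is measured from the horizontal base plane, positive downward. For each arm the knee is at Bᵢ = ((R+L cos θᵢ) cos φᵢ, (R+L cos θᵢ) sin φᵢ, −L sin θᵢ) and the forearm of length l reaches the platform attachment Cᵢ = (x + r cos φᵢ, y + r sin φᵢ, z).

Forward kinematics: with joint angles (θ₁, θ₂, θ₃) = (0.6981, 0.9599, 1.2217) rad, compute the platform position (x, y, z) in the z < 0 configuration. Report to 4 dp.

arm 1 at φ=0.0°: (R−r)+L cos θ1 = 0.2619;  centre 1 = (0.2619, 0.0000, -0.0771)
centre 2 = (0.2388·cos120.0°, 0.2388·sin120.0°, -0.0983) = (-0.1194, 0.2068, -0.0983)
arm 3 at φ=240.0°: (R−r)+L cos θ3 = 0.2110;  centre 3 = (-0.1055, -0.1828, -0.1128)
|centre ₂|²−|centre ₁|² = -0.0079;  |centre ₃|²−|centre ₁|² = -0.0173
plane₁₂: -0.7627x+0.4137y+-0.0423z = -0.0079
det = 0.5828;  x = 0.0172+-0.0771z,  y = 0.0127+-0.0399z
into |P−centre ₁|² = l²: 1.0075z² + 0.1910z + -0.0636 = 0;  Δ = 0.2928;  z = -0.3633 or 0.1737 → z<0 root = -0.3633
x = 0.0452, y = 0.0272

(0.0452, 0.0272, -0.3633)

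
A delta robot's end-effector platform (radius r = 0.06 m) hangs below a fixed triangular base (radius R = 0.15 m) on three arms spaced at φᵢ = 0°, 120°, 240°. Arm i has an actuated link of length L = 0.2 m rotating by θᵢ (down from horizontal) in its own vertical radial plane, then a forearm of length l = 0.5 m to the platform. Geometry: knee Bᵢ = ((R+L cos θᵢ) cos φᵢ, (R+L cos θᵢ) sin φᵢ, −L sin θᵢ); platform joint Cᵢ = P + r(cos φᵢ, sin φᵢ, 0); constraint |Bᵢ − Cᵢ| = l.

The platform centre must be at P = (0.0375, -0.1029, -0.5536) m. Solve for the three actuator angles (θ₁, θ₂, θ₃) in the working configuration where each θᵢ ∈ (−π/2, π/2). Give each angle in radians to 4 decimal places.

arm 1 (φ=0.0°): x'=0.0375, y'=-0.1029
  e−x'=0.0525;  (l²−L²−(e−x')²−y'²−z²)/2L = -0.2745
  θ1 = atan2(B,A) + arccos(C/0.5561) = 0.6109
φ2=120.0° → target in arm frame (-0.1079, 0.0190)
  A cos θ + B sin θ = C:  0.1979·cos θ + -0.5536·sin θ = -0.3400
  γ=atan2(-0.5536,0.1979)=-1.2275;  ψ=arccos(-0.5783)=2.1874;  θ2=γ+ψ≈0.9599
arm 3 (φ=240.0°): x'=0.0704, y'=0.0839
  A cos θ + B sin θ = C:  0.0196·cos θ + -0.5536·sin θ = -0.2598
  √(A²+B²)=0.5539;  θ3 = -1.5353+2.0589 ≈ 0.5235

θ₁ = 0.6109, θ₂ = 0.9599, θ₃ = 0.5235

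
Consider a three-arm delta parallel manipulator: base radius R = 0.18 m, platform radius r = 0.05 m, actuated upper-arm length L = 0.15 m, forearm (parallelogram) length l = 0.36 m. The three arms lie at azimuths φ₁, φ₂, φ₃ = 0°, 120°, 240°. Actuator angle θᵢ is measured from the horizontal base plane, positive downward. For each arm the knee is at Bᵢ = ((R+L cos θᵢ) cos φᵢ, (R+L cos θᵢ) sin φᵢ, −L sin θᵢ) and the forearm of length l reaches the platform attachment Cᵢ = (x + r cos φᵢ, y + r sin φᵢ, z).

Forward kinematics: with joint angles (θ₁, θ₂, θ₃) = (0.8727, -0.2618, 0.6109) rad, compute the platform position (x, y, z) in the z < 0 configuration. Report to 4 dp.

(-0.0829, 0.0809, -0.2804)

centre 1 = (0.2264·cos0.0°, 0.2264·sin0.0°, -0.1149) = (0.2264, 0.0000, -0.1149)
φ2=120.0°: virtual centre (-0.1374, 0.2381, 0.0388), radius l
arm 3 at φ=240.0°: e+L cos θ3 = 0.2529;  centre 3 = (-0.1264, -0.2190, -0.0860)
|centre ₂|²−|centre ₁|² = 0.0126;  |centre ₃|²−|centre ₁|² = 0.0069
plane₁₂: -0.7277x+0.4761y+0.3075z = 0.0126
det = 0.6547;  x = -0.0134+0.2477z,  y = 0.0059+-0.2672z
sphere 1 gives Az²+Bz+C=0 with A=1.1328, B=0.1078, C=-0.0588;  B²−4AC=0.2782;  roots -0.2804, 0.1852;  negative root z = -0.2804
x = -0.0829, y = 0.0809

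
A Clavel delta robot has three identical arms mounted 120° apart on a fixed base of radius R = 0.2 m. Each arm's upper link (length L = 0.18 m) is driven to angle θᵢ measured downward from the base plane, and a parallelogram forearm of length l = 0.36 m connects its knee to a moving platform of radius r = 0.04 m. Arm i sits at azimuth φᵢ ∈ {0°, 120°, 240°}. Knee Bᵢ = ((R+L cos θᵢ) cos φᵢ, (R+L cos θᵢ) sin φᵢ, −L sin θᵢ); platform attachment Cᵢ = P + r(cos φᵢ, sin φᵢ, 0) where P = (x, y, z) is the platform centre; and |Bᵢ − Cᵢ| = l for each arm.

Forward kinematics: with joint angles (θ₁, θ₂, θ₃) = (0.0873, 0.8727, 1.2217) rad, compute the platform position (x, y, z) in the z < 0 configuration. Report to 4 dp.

(0.1227, 0.0495, -0.2989)

arm 1 at φ=0.0°: e+L cos θ1 = 0.3393;  S1 = (0.3393, 0.0000, -0.0157)
arm 2 at φ=120.0°: e+L cos θ2 = 0.2757;  S2 = (-0.1378, 0.2388, -0.1379)
φ3=240.0°: virtual centre (-0.1108, -0.1919, -0.1691), radius l
eliminate P² terms by subtracting sphere 1 from 2 and 3
plane₁₂: -0.9543x+0.4775y+-0.2444z = -0.0204
det = 0.7961;  x = 0.0324+-0.3019z,  y = 0.0221+-0.0915z
sphere 1 gives Az²+Bz+C=0 with A=1.0995, B=0.2126, C=-0.0347;  B²−4AC=0.1977;  roots -0.2989, 0.1055;  negative root z = -0.2989
x = 0.1227, y = 0.0495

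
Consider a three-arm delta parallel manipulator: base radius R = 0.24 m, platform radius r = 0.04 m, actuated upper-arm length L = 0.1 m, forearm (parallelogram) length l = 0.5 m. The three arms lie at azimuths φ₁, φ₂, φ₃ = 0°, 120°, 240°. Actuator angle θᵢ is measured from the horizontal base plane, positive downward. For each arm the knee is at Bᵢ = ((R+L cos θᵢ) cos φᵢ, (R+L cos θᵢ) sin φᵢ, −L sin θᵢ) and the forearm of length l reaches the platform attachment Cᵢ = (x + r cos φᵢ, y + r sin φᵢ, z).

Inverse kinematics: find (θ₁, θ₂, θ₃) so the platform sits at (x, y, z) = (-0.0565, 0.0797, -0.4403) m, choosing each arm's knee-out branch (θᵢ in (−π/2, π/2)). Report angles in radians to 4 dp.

θ₁ = 0.7856, θ₂ = -0.1742, θ₃ = 0.6982

arm 1 (φ=0.0°): x'=-0.0565, y'=0.0797
  A=0.2565, B=-0.4403, C=(l²−L²−A²−y'²−z²)/(2L)=-0.1300
  √(A²+B²)=0.5096;  θ1 = -1.0433+1.8289 ≈ 0.7856
arm 2 (φ=120.0°): x'=0.0973, y'=0.0091
  e−x'=0.1027;  (l²−L²−(e−x')²−y'²−z²)/2L = 0.1775
  √(A²+B²)=0.4521;  θ2 = -1.3416+1.1673 ≈ -0.1742
rotate P by −φ3: (-0.0408, -0.0888, -0.4403)
  A=0.2408, B=-0.4403, C=(l²−L²−A²−y'²−z²)/(2L)=-0.0986
  √(A²+B²)=0.5018;  θ3 = -1.0704+1.7685 ≈ 0.6982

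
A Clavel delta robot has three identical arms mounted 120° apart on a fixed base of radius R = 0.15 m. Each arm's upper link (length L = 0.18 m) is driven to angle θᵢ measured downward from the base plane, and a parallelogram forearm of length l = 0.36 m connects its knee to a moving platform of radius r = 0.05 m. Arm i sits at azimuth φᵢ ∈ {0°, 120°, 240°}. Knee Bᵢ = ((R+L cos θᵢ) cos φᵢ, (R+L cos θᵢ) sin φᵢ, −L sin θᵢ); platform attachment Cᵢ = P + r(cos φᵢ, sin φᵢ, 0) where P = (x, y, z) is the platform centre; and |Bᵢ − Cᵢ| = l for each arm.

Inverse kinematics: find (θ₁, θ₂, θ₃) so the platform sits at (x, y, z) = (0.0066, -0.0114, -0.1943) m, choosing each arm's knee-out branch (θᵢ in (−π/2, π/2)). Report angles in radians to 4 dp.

φ1=0.0° → target in arm frame (0.0066, -0.0114)
  A=0.0934, B=-0.1943, C=(l²−L²−A²−y'²−z²)/(2L)=0.1405
  γ=atan2(-0.1943,0.0934)=-1.1227;  ψ=arccos(0.6519)=0.8607;  θ1=γ+ψ≈-0.2620
rotate P by −φ2: (-0.0132, 0.0000, -0.1943)
  e−x'=0.1132;  (l²−L²−(e−x')²−y'²−z²)/2L = 0.1296
  θ2 = atan2(B,A) + arccos(C/0.2249) = -0.0866
φ3=240.0° → target in arm frame (0.0066, 0.0114)
  e−x'=0.0934;  (l²−L²−(e−x')²−y'²−z²)/2L = 0.1405
  √(A²+B²)=0.2156;  θ3 = -1.1226+0.8608 ≈ -0.2617

θ₁ = -0.2620, θ₂ = -0.0866, θ₃ = -0.2617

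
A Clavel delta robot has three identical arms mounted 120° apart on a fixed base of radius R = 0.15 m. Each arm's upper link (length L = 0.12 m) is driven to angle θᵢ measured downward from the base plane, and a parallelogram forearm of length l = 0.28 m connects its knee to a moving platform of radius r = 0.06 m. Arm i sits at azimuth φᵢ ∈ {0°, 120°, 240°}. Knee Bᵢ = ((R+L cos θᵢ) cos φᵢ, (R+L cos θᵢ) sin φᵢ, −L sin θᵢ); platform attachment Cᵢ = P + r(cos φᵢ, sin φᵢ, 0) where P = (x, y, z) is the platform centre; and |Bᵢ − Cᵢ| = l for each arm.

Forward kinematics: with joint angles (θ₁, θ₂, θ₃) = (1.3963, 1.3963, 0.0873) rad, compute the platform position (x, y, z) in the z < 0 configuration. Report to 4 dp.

arm 1 at φ=0.0°: e+L cos θ1 = 0.1108;  S1 = (0.1108, 0.0000, -0.1182)
arm 2 at φ=120.0°: e+L cos θ2 = 0.1108;  S2 = (-0.0554, 0.0960, -0.1182)
S3 = (0.2095·cos240.0°, 0.2095·sin240.0°, -0.0105) = (-0.1048, -0.1815, -0.0105)
eliminate P² terms by subtracting sphere 1 from 2 and 3
plane₁₂: -0.3325x+0.1920y+0.0000z = 0.0000
Cramer: x(z) = -0.0168+0.2033z;  y(z) = -0.0290+0.3521z
quadratic in z: (1.1653)z²+(0.1640)z+(-0.0473)=0, √Δ=0.4974 → z ∈ {-0.2838, 0.1430}; z = -0.2838 (taking z<0)
x = -0.0745, y = -0.1290

(-0.0745, -0.1290, -0.2838)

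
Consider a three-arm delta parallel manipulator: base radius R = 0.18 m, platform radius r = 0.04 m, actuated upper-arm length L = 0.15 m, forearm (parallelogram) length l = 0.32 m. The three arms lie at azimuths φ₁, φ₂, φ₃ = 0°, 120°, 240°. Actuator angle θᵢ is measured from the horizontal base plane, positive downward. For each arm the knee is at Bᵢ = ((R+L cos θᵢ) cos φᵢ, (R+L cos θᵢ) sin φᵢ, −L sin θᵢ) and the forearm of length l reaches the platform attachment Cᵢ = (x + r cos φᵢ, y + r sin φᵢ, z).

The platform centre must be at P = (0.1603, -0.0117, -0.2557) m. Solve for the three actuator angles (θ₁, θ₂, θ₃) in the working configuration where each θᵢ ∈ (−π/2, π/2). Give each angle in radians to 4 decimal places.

θ₁ = -0.2618, θ₂ = 1.3088, θ₃ = 1.2216

rotate P by −φ1: (0.1603, -0.0117, -0.2557)
  A=-0.0203, B=-0.2557, C=(l²−L²−A²−y'²−z²)/(2L)=0.0466
  √(A²+B²)=0.2565;  θ1 = -1.6500+1.3883 ≈ -0.2618
arm 2 (φ=120.0°): x'=-0.0903, y'=-0.1330
  e−x'=0.2303;  (l²−L²−(e−x')²−y'²−z²)/2L = -0.1873
  √(A²+B²)=0.3441;  θ2 = -0.8377+2.1464 ≈ 1.3088
arm 3 (φ=240.0°): x'=-0.0700, y'=0.1447
  e−x'=0.2100;  (l²−L²−(e−x')²−y'²−z²)/2L = -0.1684
  θ3 = atan2(B,A) + arccos(C/0.3309) = 1.2216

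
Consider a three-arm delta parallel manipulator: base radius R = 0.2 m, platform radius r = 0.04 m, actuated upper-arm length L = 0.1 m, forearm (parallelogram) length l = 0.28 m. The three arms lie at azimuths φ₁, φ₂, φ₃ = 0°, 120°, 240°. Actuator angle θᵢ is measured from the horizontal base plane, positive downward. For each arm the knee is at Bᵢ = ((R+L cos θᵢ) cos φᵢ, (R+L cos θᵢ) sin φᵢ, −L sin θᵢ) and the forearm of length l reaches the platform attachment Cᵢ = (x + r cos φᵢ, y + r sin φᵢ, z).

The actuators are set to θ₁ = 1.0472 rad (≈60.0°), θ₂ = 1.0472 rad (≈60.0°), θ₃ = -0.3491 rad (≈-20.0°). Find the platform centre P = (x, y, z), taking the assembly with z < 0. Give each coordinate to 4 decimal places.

(-0.0413, -0.0715, -0.1872)

arm 1 at φ=0.0°: e+L cos θ1 = 0.2100;  S1 = (0.2100, 0.0000, -0.0866)
φ2=120.0°: virtual centre (-0.1050, 0.1819, -0.0866), radius l
arm 3 at φ=240.0°: e+L cos θ3 = 0.2540;  S3 = (-0.1270, -0.2199, 0.0342)
eliminate P² terms by subtracting sphere 1 from 2 and 3
linear system: -0.6300x+0.3637y = 0.0000−0.0000z; -0.6740x+-0.4399y = 0.0141−0.2416z
Cramer: x(z) = -0.0098+0.1683z;  y(z) = -0.0170+0.2915z
into |P−S₁|² = l²: 1.1133z² + 0.0893z + -0.0223 = 0;  Δ = 0.1073;  z = -0.1872 or 0.1070 → z<0 root = -0.1872
x = -0.0413, y = -0.0715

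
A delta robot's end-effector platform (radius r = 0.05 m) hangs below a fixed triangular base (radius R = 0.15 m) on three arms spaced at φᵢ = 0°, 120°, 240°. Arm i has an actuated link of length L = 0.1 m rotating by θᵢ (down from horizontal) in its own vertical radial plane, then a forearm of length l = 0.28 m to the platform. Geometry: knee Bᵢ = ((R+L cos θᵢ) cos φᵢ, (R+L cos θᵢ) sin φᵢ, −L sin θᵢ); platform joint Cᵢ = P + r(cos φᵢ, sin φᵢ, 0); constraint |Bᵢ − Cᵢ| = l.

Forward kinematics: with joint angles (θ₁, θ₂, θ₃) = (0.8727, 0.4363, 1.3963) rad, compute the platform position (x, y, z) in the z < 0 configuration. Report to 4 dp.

centre 1 = (0.1643·cos0.0°, 0.1643·sin0.0°, -0.0766) = (0.1643, 0.0000, -0.0766)
centre 2 = (0.1906·cos120.0°, 0.1906·sin120.0°, -0.0423) = (-0.0953, 0.1651, -0.0423)
φ3=240.0°: virtual centre (-0.0587, -0.1016, -0.0985), radius l
eliminate P² terms by subtracting sphere 1 from 2 and 3
plane₁₂: -0.5192x+0.3302y+0.0687z = 0.0053
Cramer: x(z) = 0.0080-0.0019z;  y(z) = 0.0286-0.2110z
quadratic in z: (1.0445)z²+(0.1417)z+(-0.0473)=0, √Δ=0.4666 → z ∈ {-0.2912, 0.1555}; z = -0.2912 (taking z<0)
x = 0.0086, y = 0.0900

(0.0086, 0.0900, -0.2912)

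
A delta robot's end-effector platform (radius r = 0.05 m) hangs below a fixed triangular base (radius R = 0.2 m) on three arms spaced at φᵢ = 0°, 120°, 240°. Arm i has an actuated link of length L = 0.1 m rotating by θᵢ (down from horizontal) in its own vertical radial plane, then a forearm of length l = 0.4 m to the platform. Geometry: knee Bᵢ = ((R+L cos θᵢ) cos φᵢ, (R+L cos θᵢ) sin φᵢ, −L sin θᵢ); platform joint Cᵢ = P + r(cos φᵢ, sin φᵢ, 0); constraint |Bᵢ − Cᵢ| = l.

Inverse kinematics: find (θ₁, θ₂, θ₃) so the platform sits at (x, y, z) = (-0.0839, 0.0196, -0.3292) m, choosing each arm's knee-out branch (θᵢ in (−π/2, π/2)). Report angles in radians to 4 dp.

rotate P by −φ1: (-0.0839, 0.0196, -0.3292)
  A=0.2339, B=-0.3292, C=(l²−L²−A²−y'²−z²)/(2L)=-0.0673
  γ=atan2(-0.3292,0.2339)=-0.9531;  ψ=arccos(-0.1667)=1.7383;  θ1=γ+ψ≈0.7853
rotate P by −φ2: (0.0589, 0.0629, -0.3292)
  e−x'=0.0911;  (l²−L²−(e−x')²−y'²−z²)/2L = 0.1469
  √(A²+B²)=0.3416;  θ2 = -1.3009+1.1262 ≈ -0.1747
φ3=240.0° → target in arm frame (0.0250, -0.0825)
  A cos θ + B sin θ = C:  0.1250·cos θ + -0.3292·sin θ = 0.0960
  θ3 = atan2(B,A) + arccos(C/0.3521) = 0.0869

θ₁ = 0.7853, θ₂ = -0.1747, θ₃ = 0.0869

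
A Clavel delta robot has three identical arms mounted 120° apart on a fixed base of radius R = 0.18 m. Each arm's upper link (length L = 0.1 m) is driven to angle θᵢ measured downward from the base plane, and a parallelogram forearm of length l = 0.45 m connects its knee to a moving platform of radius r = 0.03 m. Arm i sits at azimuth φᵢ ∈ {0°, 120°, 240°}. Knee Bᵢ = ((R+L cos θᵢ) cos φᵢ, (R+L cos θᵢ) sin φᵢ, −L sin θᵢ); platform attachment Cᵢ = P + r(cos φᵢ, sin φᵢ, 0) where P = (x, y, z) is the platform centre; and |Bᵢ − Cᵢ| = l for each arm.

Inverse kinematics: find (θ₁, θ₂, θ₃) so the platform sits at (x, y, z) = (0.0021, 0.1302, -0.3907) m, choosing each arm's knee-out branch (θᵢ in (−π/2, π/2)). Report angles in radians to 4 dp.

θ₁ = 0.3496, θ₂ = -0.3489, θ₃ = 0.9599

rotate P by −φ1: (0.0021, 0.1302, -0.3907)
  A=0.1479, B=-0.3907, C=(l²−L²−A²−y'²−z²)/(2L)=0.0051
  √(A²+B²)=0.4178;  θ1 = -1.2089+1.5585 ≈ 0.3496
arm 2 (φ=120.0°): x'=0.1117, y'=-0.0669
  A=0.0383, B=-0.3907, C=(l²−L²−A²−y'²−z²)/(2L)=0.1695
  γ=atan2(-0.3907,0.0383)=-1.4731;  ψ=arccos(0.4319)=1.1242;  θ2=γ+ψ≈-0.3489
φ3=240.0° → target in arm frame (-0.1138, -0.0633)
  A cos θ + B sin θ = C:  0.2638·cos θ + -0.3907·sin θ = -0.1687
  γ=atan2(-0.3907,0.2638)=-0.9769;  ψ=arccos(-0.3579)=1.9368;  θ3=γ+ψ≈0.9599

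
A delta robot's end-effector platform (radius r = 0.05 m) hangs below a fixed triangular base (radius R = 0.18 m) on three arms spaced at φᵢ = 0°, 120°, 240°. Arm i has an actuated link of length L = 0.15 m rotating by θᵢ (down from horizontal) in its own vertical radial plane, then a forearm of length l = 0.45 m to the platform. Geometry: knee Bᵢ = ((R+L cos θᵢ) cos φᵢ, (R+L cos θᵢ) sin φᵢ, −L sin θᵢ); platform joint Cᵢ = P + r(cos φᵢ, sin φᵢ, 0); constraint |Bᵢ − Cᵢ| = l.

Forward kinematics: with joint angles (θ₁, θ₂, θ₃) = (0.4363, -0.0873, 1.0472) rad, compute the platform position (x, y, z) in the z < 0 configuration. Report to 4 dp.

arm 1 at φ=0.0°: e+L cos θ1 = 0.2659;  centre 1 = (0.2659, 0.0000, -0.0634)
centre 2 = (0.2794·cos120.0°, 0.2794·sin120.0°, 0.0131) = (-0.1397, 0.2420, 0.0131)
centre 3 = (0.2050·cos240.0°, 0.2050·sin240.0°, -0.1299) = (-0.1025, -0.1775, -0.1299)
|centre ₂|²−|centre ₁|² = 0.0035;  |centre ₃|²−|centre ₁|² = -0.0158
linear system: -0.8113x+0.4840y = 0.0035−0.1529z; -0.7369x+-0.3551y = -0.0158−-0.1330z
det = 0.6447;  x = 0.0100+-0.0156z,  y = 0.0239+-0.3422z
sphere 1 gives Az²+Bz+C=0 with A=1.1173, B=0.1184, C=-0.1324;  B²−4AC=0.6057;  roots -0.4012, 0.2953;  negative root z = -0.4012
x = 0.0162, y = 0.1613

(0.0162, 0.1613, -0.4012)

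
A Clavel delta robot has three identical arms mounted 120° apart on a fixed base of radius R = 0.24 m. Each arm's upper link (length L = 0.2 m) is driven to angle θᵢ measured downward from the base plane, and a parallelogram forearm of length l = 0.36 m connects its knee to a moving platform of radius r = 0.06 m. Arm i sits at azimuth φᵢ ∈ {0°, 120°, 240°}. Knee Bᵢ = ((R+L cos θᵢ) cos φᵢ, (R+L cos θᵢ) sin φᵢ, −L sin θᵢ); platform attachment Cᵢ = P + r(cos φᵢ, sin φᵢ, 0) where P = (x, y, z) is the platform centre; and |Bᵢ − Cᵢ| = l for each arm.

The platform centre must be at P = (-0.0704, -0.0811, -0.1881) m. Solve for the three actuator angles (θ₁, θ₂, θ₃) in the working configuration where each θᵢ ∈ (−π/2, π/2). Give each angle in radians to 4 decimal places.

θ₁ = 1.0470, θ₂ = 0.8725, θ₃ = -0.2612

arm 1 (φ=0.0°): x'=-0.0704, y'=-0.0811
  A cos θ + B sin θ = C:  0.2504·cos θ + -0.1881·sin θ = -0.0376
  θ1 = atan2(B,A) + arccos(C/0.3132) = 1.0470
rotate P by −φ2: (-0.0350, 0.1015, -0.1881)
  e−x'=0.2150;  (l²−L²−(e−x')²−y'²−z²)/2L = -0.0058
  √(A²+B²)=0.2857;  θ2 = -0.7187+1.5912 ≈ 0.8725
rotate P by −φ3: (0.1054, -0.0204, -0.1881)
  A cos θ + B sin θ = C:  0.0746·cos θ + -0.1881·sin θ = 0.1206
  θ3 = atan2(B,A) + arccos(C/0.2023) = -0.2612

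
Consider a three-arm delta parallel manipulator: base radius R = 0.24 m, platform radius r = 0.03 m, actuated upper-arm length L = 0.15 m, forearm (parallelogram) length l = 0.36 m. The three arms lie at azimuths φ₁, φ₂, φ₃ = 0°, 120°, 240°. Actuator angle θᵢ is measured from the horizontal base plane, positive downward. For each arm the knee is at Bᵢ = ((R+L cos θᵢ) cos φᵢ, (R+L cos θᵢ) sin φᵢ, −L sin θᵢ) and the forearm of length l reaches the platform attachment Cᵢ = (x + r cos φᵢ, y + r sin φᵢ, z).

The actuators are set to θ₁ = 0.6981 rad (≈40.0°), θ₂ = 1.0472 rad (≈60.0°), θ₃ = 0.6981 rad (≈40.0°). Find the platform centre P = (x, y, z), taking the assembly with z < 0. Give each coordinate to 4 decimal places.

(0.0200, -0.0347, -0.2847)

S1 = (0.3249·cos0.0°, 0.3249·sin0.0°, -0.0964) = (0.3249, 0.0000, -0.0964)
arm 2 at φ=120.0°: (R−r)+L cos θ2 = 0.2850;  S2 = (-0.1425, 0.2468, -0.1299)
φ3=240.0°: virtual centre (-0.1625, -0.2814, -0.0964), radius l
subtract pairs → two planes through P
[-0.9348 0.4936 -0.0670]·P = -0.0168;  [-0.9747 -0.5628 0.0000]·P = 0.0000
det = 1.0072;  x = 0.0094+-0.0374z,  y = -0.0162+0.0648z
quadratic in z: (1.0056)z²+(0.2143)z+(-0.0205)=0, √Δ=0.3582 → z ∈ {-0.2847, 0.0715}; z = -0.2847 (taking z<0)
x = 0.0200, y = -0.0347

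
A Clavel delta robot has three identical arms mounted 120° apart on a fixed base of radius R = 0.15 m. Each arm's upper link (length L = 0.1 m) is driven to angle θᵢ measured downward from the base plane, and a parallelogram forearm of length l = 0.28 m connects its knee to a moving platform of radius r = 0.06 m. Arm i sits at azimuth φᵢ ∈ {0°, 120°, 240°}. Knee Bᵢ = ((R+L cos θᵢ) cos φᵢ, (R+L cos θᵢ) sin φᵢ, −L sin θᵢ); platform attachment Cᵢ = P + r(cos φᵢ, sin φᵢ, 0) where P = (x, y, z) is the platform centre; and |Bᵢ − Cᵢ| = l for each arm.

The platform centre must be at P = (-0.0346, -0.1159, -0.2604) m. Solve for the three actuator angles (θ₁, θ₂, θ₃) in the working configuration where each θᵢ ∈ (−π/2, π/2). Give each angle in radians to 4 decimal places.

rotate P by −φ1: (-0.0346, -0.1159, -0.2604)
  A=0.1246, B=-0.2604, C=(l²−L²−A²−y'²−z²)/(2L)=-0.1418
  θ1 = atan2(B,A) + arccos(C/0.2887) = 0.9599
φ2=120.0° → target in arm frame (-0.0831, 0.0879)
  A=0.1731, B=-0.2604, C=(l²−L²−A²−y'²−z²)/(2L)=-0.1855
  γ=atan2(-0.2604,0.1731)=-0.9842;  ψ=arccos(-0.5931)=2.2057;  θ2=γ+ψ≈1.2215
φ3=240.0° → target in arm frame (0.1177, 0.0280)
  A cos θ + B sin θ = C:  -0.0277·cos θ + -0.2604·sin θ = -0.0048
  θ3 = atan2(B,A) + arccos(C/0.2619) = -0.0876

θ₁ = 0.9599, θ₂ = 1.2215, θ₃ = -0.0876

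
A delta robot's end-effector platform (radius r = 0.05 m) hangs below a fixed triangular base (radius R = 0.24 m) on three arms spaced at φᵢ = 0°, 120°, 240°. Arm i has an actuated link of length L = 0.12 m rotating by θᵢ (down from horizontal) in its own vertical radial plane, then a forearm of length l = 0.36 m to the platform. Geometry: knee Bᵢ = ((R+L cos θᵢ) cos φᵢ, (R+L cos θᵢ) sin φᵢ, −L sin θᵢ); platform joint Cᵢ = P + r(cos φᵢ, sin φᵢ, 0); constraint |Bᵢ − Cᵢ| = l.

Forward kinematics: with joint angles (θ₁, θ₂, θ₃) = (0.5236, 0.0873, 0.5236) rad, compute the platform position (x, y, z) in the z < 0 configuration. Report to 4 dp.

φ1=0.0°: virtual centre (0.2939, 0.0000, -0.0600), radius l
φ2=120.0°: virtual centre (-0.1548, 0.2681, -0.0105), radius l
φ3=240.0°: virtual centre (-0.1470, -0.2545, -0.0600), radius l
|centre ₂|²−|centre ₁|² = 0.0059;  |centre ₃|²−|centre ₁|² = 0.0000
[-0.8974 0.5361 0.0991]·P = 0.0059;  [-0.8818 -0.5091 0.0000]·P = 0.0000
det = 0.9296;  x = -0.0033+0.0543z,  y = 0.0056+-0.0940z
sphere 1 gives Az²+Bz+C=0 with A=1.0118, B=0.0867, C=-0.0377;  B²−4AC=0.1599;  roots -0.2405, 0.1548;  negative root z = -0.2405
x = -0.0163, y = 0.0282

(-0.0163, 0.0282, -0.2405)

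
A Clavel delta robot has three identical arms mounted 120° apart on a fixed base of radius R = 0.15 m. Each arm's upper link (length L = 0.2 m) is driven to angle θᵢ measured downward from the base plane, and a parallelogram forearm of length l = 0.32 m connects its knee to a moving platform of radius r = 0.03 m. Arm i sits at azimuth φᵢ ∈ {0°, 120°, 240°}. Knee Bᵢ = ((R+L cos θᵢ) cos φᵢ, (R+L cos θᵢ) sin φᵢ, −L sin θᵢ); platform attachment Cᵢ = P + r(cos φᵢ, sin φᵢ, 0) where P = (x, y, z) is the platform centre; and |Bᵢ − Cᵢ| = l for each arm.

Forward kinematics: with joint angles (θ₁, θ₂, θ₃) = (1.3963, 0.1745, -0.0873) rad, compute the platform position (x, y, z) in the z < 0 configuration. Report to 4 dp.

arm 1 at φ=0.0°: (R−r)+L cos θ1 = 0.1547;  S1 = (0.1547, 0.0000, -0.1970)
arm 2 at φ=120.0°: (R−r)+L cos θ2 = 0.3170;  S2 = (-0.1585, 0.2745, -0.0347)
φ3=240.0°: virtual centre (-0.1596, -0.2765, 0.0174), radius l
eliminate P² terms by subtracting sphere 1 from 2 and 3
plane₁₂: -0.6264x+0.5490y+0.3245z = 0.0389
det = 0.6915;  x = -0.0625+0.5999z,  y = -0.0004+0.0934z
quadratic in z: (1.3686)z²+(0.1333)z+(-0.0164)=0, √Δ=0.3282 → z ∈ {-0.1686, 0.0712}; z = -0.1686 (taking z<0)
x = -0.1636, y = -0.0161

(-0.1636, -0.0161, -0.1686)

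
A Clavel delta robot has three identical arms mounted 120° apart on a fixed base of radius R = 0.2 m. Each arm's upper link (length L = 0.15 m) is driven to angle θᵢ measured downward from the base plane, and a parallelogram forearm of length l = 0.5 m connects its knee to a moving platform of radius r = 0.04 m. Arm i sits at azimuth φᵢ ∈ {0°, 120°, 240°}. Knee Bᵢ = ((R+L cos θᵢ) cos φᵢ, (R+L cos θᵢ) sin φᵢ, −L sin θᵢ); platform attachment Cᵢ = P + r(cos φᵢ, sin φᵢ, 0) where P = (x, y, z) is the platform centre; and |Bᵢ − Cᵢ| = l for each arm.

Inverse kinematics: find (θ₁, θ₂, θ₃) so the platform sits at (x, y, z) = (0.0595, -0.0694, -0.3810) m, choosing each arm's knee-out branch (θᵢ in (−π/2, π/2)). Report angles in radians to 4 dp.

φ1=0.0° → target in arm frame (0.0595, -0.0694)
  A=0.1005, B=-0.3810, C=(l²−L²−A²−y'²−z²)/(2L)=0.2247
  γ=atan2(-0.3810,0.1005)=-1.3129;  ψ=arccos(0.5704)=0.9638;  θ1=γ+ψ≈-0.3490
φ2=120.0° → target in arm frame (-0.0899, -0.0168)
  A cos θ + B sin θ = C:  0.2499·cos θ + -0.3810·sin θ = 0.0654
  θ2 = atan2(B,A) + arccos(C/0.4556) = 0.4363
φ3=240.0° → target in arm frame (0.0304, 0.0862)
  A=0.1296, B=-0.3810, C=(l²−L²−A²−y'²−z²)/(2L)=0.1937
  γ=atan2(-0.3810,0.1296)=-1.2428;  ψ=arccos(0.4812)=1.0688;  θ3=γ+ψ≈-0.1740

θ₁ = -0.3490, θ₂ = 0.4363, θ₃ = -0.1740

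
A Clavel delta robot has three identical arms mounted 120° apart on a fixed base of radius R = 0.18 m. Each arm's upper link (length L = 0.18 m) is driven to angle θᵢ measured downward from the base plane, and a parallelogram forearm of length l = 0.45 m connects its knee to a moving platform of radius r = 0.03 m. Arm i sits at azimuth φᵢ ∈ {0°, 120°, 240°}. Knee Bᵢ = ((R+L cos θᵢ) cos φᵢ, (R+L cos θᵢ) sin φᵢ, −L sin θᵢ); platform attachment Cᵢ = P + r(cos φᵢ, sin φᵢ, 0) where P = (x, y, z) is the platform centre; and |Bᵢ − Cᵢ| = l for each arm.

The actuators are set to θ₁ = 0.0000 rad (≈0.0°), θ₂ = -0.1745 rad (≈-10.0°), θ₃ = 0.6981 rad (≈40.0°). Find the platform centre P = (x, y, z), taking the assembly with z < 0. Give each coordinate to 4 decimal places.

O1 = (0.3300·cos0.0°, 0.3300·sin0.0°, 0.0000) = (0.3300, 0.0000, 0.0000)
φ2=120.0°: virtual centre (-0.1636, 0.2834, 0.0313), radius l
O3 = (0.2879·cos240.0°, 0.2879·sin240.0°, -0.1157) = (-0.1439, -0.2493, -0.1157)
subtract pairs → two planes through P
plane₁₂: -0.9873x+0.5668y+0.0625z = -0.0008
det = 1.0296;  x = 0.0074+-0.0971z,  y = 0.0114+-0.2794z
sphere 1 gives Az²+Bz+C=0 with A=1.0875, B=0.0563, C=-0.0983;  B²−4AC=0.4306;  roots -0.3276, 0.2758;  negative root z = -0.3276
x = 0.0392, y = 0.1029

(0.0392, 0.1029, -0.3276)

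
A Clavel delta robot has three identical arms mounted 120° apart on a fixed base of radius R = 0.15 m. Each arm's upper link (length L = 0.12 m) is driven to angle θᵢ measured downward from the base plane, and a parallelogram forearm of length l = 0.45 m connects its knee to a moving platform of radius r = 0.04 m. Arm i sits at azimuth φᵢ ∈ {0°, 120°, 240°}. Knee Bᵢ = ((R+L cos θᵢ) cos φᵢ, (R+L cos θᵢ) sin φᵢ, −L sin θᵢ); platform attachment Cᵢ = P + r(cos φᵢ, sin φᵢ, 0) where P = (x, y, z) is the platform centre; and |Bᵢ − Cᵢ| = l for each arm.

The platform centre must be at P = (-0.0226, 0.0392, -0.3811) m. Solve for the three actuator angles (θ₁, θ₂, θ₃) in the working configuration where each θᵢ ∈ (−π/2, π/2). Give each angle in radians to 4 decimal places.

arm 1 (φ=0.0°): x'=-0.0226, y'=0.0392
  A=0.1326, B=-0.3811, C=(l²−L²−A²−y'²−z²)/(2L)=0.0989
  θ1 = atan2(B,A) + arccos(C/0.4035) = 0.0871
rotate P by −φ2: (0.0452, 0.0000, -0.3811)
  e−x'=0.0648;  (l²−L²−(e−x')²−y'²−z²)/2L = 0.1611
  √(A²+B²)=0.3866;  θ2 = -1.4025+1.1409 ≈ -0.2616
φ3=240.0° → target in arm frame (-0.0226, -0.0392)
  A cos θ + B sin θ = C:  0.1326·cos θ + -0.3811·sin θ = 0.0989
  √(A²+B²)=0.4035;  θ3 = -1.2358+1.3232 ≈ 0.0874

θ₁ = 0.0871, θ₂ = -0.2616, θ₃ = 0.0874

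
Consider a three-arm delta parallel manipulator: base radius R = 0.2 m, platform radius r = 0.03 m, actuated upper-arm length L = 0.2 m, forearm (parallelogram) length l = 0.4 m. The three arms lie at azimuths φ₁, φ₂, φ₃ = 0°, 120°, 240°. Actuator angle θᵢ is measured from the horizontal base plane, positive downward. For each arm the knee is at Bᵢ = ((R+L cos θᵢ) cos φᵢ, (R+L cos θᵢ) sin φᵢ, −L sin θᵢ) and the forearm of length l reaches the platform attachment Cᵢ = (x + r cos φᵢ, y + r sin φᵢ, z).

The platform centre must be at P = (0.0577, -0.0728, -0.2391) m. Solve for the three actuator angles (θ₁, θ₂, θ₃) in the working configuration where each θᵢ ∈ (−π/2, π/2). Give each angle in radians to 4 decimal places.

θ₁ = 0.0000, θ₂ = 0.8728, θ₃ = 0.1741

rotate P by −φ1: (0.0577, -0.0728, -0.2391)
  e−x'=0.1123;  (l²−L²−(e−x')²−y'²−z²)/2L = 0.1123
  √(A²+B²)=0.2642;  θ1 = -1.1317+1.1317 ≈ 0.0000
arm 2 (φ=120.0°): x'=-0.0919, y'=-0.0136
  A cos θ + B sin θ = C:  0.2619·cos θ + -0.2391·sin θ = -0.0149
  γ=atan2(-0.2391,0.2619)=-0.7399;  ψ=arccos(-0.0419)=1.6127;  θ2=γ+ψ≈0.8728
rotate P by −φ3: (0.0342, 0.0864, -0.2391)
  A cos θ + B sin θ = C:  0.1358·cos θ + -0.2391·sin θ = 0.0923
  √(A²+B²)=0.2750;  θ3 = -1.0543+1.2284 ≈ 0.1741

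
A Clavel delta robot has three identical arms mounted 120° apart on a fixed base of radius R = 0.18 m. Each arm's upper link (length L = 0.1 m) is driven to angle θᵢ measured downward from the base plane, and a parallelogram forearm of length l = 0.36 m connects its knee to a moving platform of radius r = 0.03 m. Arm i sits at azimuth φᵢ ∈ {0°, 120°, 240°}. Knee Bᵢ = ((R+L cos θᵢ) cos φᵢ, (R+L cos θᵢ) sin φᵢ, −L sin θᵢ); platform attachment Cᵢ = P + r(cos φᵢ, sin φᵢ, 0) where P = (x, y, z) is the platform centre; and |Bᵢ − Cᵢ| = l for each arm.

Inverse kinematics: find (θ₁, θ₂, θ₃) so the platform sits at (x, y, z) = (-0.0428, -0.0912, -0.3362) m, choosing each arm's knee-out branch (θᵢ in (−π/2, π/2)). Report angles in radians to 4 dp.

θ₁ = 1.0467, θ₂ = 1.1339, θ₃ = 0.0871

rotate P by −φ1: (-0.0428, -0.0912, -0.3362)
  e−x'=0.1928;  (l²−L²−(e−x')²−y'²−z²)/2L = -0.1946
  √(A²+B²)=0.3876;  θ1 = -1.0501+2.0968 ≈ 1.0467
arm 2 (φ=120.0°): x'=-0.0576, y'=0.0827
  A=0.2076, B=-0.3362, C=(l²−L²−A²−y'²−z²)/(2L)=-0.2168
  γ=atan2(-0.3362,0.2076)=-1.0177;  ψ=arccos(-0.5486)=2.1515;  θ2=γ+ψ≈1.1339
arm 3 (φ=240.0°): x'=0.1004, y'=0.0085
  A cos θ + B sin θ = C:  0.0496·cos θ + -0.3362·sin θ = 0.0202
  γ=atan2(-0.3362,0.0496)=-1.4243;  ψ=arccos(0.0594)=1.5114;  θ3=γ+ψ≈0.0871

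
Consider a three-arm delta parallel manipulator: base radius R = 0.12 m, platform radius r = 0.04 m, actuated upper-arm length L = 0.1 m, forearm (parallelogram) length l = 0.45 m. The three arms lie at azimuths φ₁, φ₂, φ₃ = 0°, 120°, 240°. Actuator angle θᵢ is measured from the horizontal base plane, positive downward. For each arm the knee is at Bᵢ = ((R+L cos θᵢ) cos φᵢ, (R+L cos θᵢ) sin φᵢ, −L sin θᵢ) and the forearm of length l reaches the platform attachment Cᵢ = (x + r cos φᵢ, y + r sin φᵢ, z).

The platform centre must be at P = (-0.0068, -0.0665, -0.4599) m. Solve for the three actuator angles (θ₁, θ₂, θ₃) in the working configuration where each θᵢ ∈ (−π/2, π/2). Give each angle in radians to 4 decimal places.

θ₁ = 0.5237, θ₂ = 0.6979, θ₃ = 0.2616

arm 1 (φ=0.0°): x'=-0.0068, y'=-0.0665
  A cos θ + B sin θ = C:  0.0868·cos θ + -0.4599·sin θ = -0.1548
  γ=atan2(-0.4599,0.0868)=-1.3843;  ψ=arccos(-0.3308)=1.9080;  θ1=γ+ψ≈0.5237
arm 2 (φ=120.0°): x'=-0.0542, y'=0.0391
  A cos θ + B sin θ = C:  0.1342·cos θ + -0.4599·sin θ = -0.1927
  √(A²+B²)=0.4791;  θ2 = -1.2869+1.9848 ≈ 0.6979
rotate P by −φ3: (0.0610, 0.0274, -0.4599)
  A cos θ + B sin θ = C:  0.0190·cos θ + -0.4599·sin θ = -0.1006
  θ3 = atan2(B,A) + arccos(C/0.4603) = 0.2616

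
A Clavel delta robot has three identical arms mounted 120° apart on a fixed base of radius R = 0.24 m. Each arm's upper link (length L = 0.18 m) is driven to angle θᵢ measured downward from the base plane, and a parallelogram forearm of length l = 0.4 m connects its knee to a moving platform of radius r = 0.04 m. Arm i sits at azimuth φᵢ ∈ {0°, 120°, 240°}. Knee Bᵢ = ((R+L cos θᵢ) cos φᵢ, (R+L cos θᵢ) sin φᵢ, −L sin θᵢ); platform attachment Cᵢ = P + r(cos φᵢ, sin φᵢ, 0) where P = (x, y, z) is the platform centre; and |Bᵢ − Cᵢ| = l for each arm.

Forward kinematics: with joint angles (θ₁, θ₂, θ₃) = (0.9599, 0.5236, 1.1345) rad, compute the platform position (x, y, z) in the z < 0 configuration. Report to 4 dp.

arm 1 at φ=0.0°: ρ1 = 0.3032;  S1 = (0.3032, 0.0000, -0.1474)
arm 2 at φ=120.0°: ρ2 = 0.3559;  S2 = (-0.1779, 0.3082, -0.0900)
arm 3 at φ=240.0°: ρ3 = 0.2761;  S3 = (-0.1380, -0.2391, -0.1631)
eliminate P² terms by subtracting sphere 1 from 2 and 3
plane₁₂: -0.9624x+0.6164y+0.1149z = 0.0211
Cramer: x(z) = -0.0034+0.0354z;  y(z) = 0.0289-0.1311z
sphere 1 gives Az²+Bz+C=0 with A=1.0184, B=0.2656, C=-0.0434;  B²−4AC=0.2474;  roots -0.3746, 0.1138;  negative root z = -0.3746
x = -0.0166, y = 0.0780

(-0.0166, 0.0780, -0.3746)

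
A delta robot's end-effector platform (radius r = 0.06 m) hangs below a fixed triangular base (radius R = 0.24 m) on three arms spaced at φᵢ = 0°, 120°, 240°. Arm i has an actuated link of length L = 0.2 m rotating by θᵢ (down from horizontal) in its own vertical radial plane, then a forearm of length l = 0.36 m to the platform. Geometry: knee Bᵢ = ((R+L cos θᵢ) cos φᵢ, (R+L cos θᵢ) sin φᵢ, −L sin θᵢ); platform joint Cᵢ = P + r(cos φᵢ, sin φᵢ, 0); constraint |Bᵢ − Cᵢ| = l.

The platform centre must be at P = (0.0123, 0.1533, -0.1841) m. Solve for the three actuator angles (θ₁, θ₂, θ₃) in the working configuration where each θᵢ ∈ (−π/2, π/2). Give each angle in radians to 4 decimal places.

arm 1 (φ=0.0°): x'=0.0123, y'=0.1533
  e−x'=0.1677;  (l²−L²−(e−x')²−y'²−z²)/2L = 0.0102
  θ1 = atan2(B,A) + arccos(C/0.2490) = 0.6978
φ2=120.0° → target in arm frame (0.1266, -0.0873)
  e−x'=0.0534;  (l²−L²−(e−x')²−y'²−z²)/2L = 0.1131
  θ2 = atan2(B,A) + arccos(C/0.1917) = -0.3488
rotate P by −φ3: (-0.1389, -0.0660, -0.1841)
  A=0.3189, B=-0.1841, C=(l²−L²−A²−y'²−z²)/(2L)=-0.1259
  γ=atan2(-0.1841,0.3189)=-0.5235;  ψ=arccos(-0.3419)=1.9197;  θ3=γ+ψ≈1.3961

θ₁ = 0.6978, θ₂ = -0.3488, θ₃ = 1.3961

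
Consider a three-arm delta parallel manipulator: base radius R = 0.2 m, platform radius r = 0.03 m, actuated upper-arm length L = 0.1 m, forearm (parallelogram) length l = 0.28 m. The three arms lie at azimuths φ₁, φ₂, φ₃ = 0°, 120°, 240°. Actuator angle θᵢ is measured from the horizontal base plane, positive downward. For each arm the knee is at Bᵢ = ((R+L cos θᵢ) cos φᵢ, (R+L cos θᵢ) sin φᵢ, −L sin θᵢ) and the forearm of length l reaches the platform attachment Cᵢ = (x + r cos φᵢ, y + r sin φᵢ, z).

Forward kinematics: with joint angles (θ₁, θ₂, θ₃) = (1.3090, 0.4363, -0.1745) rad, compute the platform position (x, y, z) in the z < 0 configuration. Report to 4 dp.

(-0.0761, -0.0229, -0.1590)

centre 1 = (0.1959·cos0.0°, 0.1959·sin0.0°, -0.0966) = (0.1959, 0.0000, -0.0966)
centre 2 = (0.2606·cos120.0°, 0.2606·sin120.0°, -0.0423) = (-0.1303, 0.2257, -0.0423)
φ3=240.0°: virtual centre (-0.1342, -0.2325, 0.0174), radius l
|centre ₂|²−|centre ₁|² = 0.0220;  |centre ₃|²−|centre ₁|² = 0.0247
[-0.6524 0.4514 0.1087]·P = 0.0220;  [-0.6602 -0.4650 0.2279]·P = 0.0247
Cramer: x(z) = -0.0355+0.2551z;  y(z) = -0.0026+0.1279z
quadratic in z: (1.0814)z²+(0.0744)z+(-0.0155)=0, √Δ=0.2694 → z ∈ {-0.1590, 0.0902}; z = -0.1590 (taking z<0)
x = -0.0761, y = -0.0229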